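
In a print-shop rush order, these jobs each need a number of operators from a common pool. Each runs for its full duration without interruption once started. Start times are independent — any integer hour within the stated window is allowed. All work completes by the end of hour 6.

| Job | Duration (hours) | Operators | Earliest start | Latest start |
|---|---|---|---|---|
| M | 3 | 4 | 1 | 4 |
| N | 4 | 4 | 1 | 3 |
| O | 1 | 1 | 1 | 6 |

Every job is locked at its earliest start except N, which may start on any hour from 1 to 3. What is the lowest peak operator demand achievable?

8

N@1: h1:9  h2:8  h3:8  h4:4  h5:0  h6:0 → peak 9
N@2: h1:5  h2:8  h3:8  h4:4  h5:4  h6:0 → peak 8
N@3: h1:5  h2:4  h3:8  h4:4  h5:4  h6:4 → peak 8
Best is N@2, peak 8.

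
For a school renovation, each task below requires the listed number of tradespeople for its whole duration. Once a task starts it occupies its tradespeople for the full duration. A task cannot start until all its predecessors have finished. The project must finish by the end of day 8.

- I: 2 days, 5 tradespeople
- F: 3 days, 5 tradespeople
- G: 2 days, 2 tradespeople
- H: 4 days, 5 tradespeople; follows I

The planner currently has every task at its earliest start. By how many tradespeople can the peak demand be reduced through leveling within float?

Early-start peak: d1:12  d2:12  d3:10  d4:5  d5:5  d6:5  d7:0  d8:0 ⇒ 12.
Leveled (I@1, F@1, G@3, H@4): d1:10  d2:10  d3:7  d4:7  d5:5  d6:5  d7:5  d8:0 ⇒ 10.
Reduction 12 − 10 = 2.

2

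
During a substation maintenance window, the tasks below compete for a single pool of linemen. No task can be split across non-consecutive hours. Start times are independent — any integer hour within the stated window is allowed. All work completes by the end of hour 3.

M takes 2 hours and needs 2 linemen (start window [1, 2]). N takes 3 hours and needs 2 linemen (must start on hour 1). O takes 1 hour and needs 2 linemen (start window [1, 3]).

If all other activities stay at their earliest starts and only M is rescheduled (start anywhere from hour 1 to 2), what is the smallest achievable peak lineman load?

M@1: h1:6  h2:4  h3:2 → peak 6
M@2: h1:4  h2:4  h3:4 → peak 4
Best is M@2, peak 4.

4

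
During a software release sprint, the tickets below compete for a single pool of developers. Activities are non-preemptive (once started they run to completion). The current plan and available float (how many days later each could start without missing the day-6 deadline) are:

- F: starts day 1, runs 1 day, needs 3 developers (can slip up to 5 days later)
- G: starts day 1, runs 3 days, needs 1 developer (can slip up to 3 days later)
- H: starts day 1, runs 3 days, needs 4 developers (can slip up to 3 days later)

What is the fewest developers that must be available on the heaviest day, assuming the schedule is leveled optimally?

4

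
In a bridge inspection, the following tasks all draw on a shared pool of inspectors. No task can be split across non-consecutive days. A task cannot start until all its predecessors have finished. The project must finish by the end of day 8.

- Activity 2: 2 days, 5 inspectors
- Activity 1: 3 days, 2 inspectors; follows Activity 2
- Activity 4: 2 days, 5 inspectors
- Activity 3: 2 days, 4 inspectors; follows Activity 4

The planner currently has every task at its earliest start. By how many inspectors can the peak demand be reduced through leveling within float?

4

Early-start peak: d1:10  d2:10  d3:6  d4:6  d5:2  d6:0  d7:0  d8:0 ⇒ 10.
Leveled (Activity 2@1, Activity 1@5, Activity 4@3, Activity 3@5): d1:5  d2:5  d3:5  d4:5  d5:6  d6:6  d7:2  d8:0 ⇒ 6.
Reduction 10 − 6 = 4.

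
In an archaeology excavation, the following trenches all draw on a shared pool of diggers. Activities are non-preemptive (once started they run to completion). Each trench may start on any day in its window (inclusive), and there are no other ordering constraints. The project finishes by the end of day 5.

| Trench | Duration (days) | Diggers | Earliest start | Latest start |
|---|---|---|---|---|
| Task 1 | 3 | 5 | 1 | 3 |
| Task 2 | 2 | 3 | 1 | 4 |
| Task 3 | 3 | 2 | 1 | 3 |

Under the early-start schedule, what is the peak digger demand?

10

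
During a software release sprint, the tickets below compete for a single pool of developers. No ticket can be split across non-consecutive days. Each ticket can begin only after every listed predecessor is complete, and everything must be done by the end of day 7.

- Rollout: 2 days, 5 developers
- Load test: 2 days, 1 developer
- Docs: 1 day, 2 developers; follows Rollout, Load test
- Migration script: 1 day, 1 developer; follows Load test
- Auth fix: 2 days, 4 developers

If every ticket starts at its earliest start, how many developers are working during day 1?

10

At early start, day 1 has: Rollout, Load test, Auth fix.
Demand: 5 + 1 + 4 = 10.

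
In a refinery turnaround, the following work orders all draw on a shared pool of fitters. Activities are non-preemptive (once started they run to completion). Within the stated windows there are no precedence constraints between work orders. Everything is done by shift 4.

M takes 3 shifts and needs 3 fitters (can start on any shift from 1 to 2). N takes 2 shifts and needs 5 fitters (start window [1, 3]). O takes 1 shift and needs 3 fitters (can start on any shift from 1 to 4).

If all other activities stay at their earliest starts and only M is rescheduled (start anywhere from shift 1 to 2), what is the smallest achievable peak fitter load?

M@1: s1:11  s2:8  s3:3  s4:0 → peak 11
M@2: s1:8  s2:8  s3:3  s4:3 → peak 8
Best is M@2, peak 8.

8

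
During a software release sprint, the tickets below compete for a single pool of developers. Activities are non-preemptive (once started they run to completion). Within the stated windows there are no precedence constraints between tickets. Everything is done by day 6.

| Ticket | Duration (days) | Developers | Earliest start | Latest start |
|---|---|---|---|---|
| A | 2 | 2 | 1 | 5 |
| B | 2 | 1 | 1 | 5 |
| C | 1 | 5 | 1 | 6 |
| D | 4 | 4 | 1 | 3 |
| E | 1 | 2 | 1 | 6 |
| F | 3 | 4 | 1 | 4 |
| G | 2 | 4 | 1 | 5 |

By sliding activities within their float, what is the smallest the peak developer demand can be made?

9

Early-start (A@1, B@1, C@1, D@1, E@1, F@1, G@1) gives peak 22: d1:22  d2:15  d3:8  d4:4  d5:0  d6:0.
Shift D→3, E→2, F→2, G→5.
Schedule A@1, B@1, C@1, D@3, E@2, F@2, G@5: d1:8  d2:9  d3:8  d4:8  d5:8  d6:8 — peak 9.
Total developer-days = 49 over 6 days ⇒ peak ≥ ⌈49/6⌉ = 9, so 9 is optimal.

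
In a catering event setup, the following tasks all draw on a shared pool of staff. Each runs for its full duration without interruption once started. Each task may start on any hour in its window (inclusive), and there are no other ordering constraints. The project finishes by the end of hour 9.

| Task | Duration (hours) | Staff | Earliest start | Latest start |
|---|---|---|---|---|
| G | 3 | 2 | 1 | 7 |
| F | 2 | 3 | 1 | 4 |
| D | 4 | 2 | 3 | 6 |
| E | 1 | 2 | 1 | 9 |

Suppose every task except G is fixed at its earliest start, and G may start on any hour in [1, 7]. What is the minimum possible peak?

G@1: h1:7  h2:5  h3:4  h4:2  h5:2  h6:2  h7:0  h8:0  h9:0 → peak 7
G@2: h1:5  h2:5  h3:4  h4:4  h5:2  h6:2  h7:0  h8:0  h9:0 → peak 5
G@3: h1:5  h2:3  h3:4  h4:4  h5:4  h6:2  h7:0  h8:0  h9:0 → peak 5
G@4: h1:5  h2:3  h3:2  h4:4  h5:4  h6:4  h7:0  h8:0  h9:0 → peak 5
G@5: h1:5  h2:3  h3:2  h4:2  h5:4  h6:4  h7:2  h8:0  h9:0 → peak 5
G@6: h1:5  h2:3  h3:2  h4:2  h5:2  h6:4  h7:2  h8:2  h9:0 → peak 5
G@7: h1:5  h2:3  h3:2  h4:2  h5:2  h6:2  h7:2  h8:2  h9:2 → peak 5
Best is G@2, peak 5.

5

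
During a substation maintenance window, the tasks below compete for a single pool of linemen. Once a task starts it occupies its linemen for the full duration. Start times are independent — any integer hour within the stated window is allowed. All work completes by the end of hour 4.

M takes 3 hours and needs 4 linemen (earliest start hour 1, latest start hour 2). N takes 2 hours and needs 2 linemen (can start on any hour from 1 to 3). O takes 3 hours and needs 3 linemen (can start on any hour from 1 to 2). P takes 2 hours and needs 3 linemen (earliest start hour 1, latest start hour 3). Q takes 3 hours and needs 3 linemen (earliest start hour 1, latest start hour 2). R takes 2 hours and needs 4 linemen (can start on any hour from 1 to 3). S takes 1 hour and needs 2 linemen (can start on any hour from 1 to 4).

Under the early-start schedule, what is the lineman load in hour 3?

10

At early start, hour 3 has: M, O, Q.
Demand: 4 + 3 + 3 = 10.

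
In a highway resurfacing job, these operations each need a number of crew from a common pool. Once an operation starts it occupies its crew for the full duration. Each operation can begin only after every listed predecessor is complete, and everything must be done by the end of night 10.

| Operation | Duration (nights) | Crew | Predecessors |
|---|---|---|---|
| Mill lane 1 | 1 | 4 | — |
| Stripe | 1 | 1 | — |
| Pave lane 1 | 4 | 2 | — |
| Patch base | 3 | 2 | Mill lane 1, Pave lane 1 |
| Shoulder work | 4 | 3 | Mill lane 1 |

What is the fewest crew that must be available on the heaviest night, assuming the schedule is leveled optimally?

Early-start (Mill lane 1@1, Stripe@1, Pave lane 1@1, Patch base@5, Shoulder work@2) gives peak 7: n1:7  n2:5  n3:5  n4:5  n5:5  n6:2  n7:2  n8:0  n9:0  n10:0.
Shift Pave lane 1→2, Patch base→6.
Schedule Mill lane 1@1, Stripe@1, Pave lane 1@2, Patch base@6, Shoulder work@2: n1:5  n2:5  n3:5  n4:5  n5:5  n6:2  n7:2  n8:2  n9:0  n10:0 — peak 5.

5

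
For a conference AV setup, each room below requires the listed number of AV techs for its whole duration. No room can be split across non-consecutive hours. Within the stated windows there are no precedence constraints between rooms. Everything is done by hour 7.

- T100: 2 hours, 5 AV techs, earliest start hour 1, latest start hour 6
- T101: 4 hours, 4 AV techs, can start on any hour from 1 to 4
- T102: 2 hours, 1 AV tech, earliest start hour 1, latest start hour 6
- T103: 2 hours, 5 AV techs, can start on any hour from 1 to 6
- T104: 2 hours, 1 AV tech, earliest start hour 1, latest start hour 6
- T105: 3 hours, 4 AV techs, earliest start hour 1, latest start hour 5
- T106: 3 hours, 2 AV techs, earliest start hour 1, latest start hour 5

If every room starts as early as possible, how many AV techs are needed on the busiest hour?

Early-start schedule: T100@1, T101@1, T102@1, T103@1, T104@1, T105@1, T106@1.
Load per hour: hour 1: 22, hour 2: 22, hour 3: 10, hour 4: 4, hour 5: 0, hour 6: 0, hour 7: 0.
Peak is 22.

22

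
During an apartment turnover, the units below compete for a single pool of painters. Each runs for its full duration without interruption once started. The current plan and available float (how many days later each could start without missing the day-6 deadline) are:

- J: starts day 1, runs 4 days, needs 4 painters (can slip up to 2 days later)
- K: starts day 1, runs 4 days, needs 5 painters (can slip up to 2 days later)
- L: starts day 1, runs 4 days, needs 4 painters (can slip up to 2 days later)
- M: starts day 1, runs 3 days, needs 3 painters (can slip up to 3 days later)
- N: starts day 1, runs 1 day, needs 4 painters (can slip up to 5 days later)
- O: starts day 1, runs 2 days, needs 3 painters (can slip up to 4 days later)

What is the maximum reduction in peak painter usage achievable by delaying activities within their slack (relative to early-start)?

7

Early-start peak: d1:23  d2:19  d3:16  d4:13  d5:0  d6:0 ⇒ 23.
Leveled (J@1, K@1, L@1, M@1, N@5, O@4): d1:16  d2:16  d3:16  d4:16  d5:7  d6:0 ⇒ 16.
Reduction 23 − 16 = 7.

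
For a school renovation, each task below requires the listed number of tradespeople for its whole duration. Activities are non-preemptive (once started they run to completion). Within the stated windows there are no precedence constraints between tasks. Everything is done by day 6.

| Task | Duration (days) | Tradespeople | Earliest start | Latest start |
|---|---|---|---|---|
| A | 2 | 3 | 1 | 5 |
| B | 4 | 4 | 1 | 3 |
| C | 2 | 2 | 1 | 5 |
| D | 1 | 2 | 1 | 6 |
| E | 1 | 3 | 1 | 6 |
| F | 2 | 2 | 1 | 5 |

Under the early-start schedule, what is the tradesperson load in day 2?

At early start, day 2 has: A, B, C, F.
Demand: 3 + 4 + 2 + 2 = 11.

11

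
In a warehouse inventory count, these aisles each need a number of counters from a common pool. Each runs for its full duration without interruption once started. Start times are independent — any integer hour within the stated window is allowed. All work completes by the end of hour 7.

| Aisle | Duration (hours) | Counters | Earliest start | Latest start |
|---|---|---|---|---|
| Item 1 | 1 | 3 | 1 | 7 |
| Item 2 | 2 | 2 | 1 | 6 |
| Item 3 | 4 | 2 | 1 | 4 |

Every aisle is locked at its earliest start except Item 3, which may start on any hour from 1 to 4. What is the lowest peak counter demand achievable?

Item 3@1: h1:7  h2:4  h3:2  h4:2  h5:0  h6:0  h7:0 → peak 7
Item 3@2: h1:5  h2:4  h3:2  h4:2  h5:2  h6:0  h7:0 → peak 5
Item 3@3: h1:5  h2:2  h3:2  h4:2  h5:2  h6:2  h7:0 → peak 5
Item 3@4: h1:5  h2:2  h3:0  h4:2  h5:2  h6:2  h7:2 → peak 5
Best is Item 3@2, peak 5.

5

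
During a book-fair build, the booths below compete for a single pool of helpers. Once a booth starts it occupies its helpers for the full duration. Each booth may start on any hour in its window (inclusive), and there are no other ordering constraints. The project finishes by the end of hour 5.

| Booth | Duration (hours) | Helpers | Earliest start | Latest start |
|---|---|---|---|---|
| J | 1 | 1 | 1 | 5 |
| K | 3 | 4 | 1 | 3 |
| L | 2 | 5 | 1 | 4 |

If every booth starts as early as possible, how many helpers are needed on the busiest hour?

Early-start schedule: J@1, K@1, L@1.
Load per hour: hour 1: 10, hour 2: 9, hour 3: 4, hour 4: 0, hour 5: 0.
Peak is 10.

10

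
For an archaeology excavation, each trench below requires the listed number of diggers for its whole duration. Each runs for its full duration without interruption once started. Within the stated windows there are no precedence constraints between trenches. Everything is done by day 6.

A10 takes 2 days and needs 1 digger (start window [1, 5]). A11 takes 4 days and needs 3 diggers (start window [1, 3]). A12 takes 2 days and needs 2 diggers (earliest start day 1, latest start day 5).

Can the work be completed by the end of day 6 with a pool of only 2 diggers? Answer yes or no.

no

Total digger-days = 18; over 6 days the average is 18/6 > 2, so some day must exceed 2.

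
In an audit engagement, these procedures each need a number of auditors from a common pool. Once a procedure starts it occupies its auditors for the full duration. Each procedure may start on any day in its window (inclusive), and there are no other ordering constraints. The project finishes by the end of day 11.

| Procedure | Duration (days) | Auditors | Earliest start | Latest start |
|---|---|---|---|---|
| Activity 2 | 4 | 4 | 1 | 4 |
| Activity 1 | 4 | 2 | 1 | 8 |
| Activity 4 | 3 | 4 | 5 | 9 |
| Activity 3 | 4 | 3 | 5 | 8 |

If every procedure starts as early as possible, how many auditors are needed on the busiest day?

Early-start schedule: Activity 2@1, Activity 1@1, Activity 4@5, Activity 3@5.
Load per day: day 1: 6, day 2: 6, day 3: 6, day 4: 6, day 5: 7, day 6: 7, day 7: 7, day 8: 3, day 9: 0, day 10: 0, day 11: 0.
Peak is 7.

7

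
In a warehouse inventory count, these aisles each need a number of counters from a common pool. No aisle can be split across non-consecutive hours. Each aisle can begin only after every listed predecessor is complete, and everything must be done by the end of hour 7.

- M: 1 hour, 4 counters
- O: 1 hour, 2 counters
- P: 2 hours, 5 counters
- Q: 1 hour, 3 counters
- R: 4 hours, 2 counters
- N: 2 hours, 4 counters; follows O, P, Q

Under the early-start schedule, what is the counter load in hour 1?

16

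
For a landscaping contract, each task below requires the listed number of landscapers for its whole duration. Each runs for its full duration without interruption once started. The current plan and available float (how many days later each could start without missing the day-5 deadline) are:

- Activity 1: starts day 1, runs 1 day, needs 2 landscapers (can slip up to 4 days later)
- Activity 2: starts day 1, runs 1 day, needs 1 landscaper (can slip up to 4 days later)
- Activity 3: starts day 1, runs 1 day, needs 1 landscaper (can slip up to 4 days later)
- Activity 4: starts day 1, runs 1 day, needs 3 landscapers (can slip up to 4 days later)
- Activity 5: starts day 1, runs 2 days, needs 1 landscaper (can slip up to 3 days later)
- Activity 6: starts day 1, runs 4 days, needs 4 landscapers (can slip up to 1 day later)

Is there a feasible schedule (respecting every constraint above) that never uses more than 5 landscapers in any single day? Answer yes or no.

yes

Schedule Activity 1@1, Activity 2@2, Activity 3@3, Activity 4@1, Activity 5@4, Activity 6@2: d1:5  d2:5  d3:5  d4:5  d5:5 — peak 5 ≤ 5.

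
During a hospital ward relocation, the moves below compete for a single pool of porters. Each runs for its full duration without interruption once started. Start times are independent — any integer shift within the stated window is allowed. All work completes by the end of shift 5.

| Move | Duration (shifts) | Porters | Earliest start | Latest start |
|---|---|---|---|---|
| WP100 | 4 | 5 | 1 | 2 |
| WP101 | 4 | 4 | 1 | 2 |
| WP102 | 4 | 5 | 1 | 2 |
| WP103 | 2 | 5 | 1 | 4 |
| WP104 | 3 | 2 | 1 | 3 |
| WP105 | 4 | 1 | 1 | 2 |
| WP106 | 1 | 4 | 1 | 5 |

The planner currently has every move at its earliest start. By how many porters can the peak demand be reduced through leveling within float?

6

Early-start peak: s1:26  s2:22  s3:17  s4:15  s5:0 ⇒ 26.
Leveled (WP100@1, WP101@1, WP102@1, WP103@1, WP104@3, WP105@1, WP106@5): s1:20  s2:20  s3:17  s4:17  s5:6 ⇒ 20.
Reduction 26 − 20 = 6.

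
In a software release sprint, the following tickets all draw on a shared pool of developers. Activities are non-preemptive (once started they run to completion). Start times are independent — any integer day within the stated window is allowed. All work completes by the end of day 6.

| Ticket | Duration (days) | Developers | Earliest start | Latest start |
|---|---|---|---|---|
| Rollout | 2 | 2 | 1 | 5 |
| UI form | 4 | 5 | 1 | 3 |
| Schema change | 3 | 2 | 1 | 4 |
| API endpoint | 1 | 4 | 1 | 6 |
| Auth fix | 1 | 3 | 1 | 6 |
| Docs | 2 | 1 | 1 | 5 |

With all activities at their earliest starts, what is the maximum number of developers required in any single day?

17

Early-start schedule: Rollout@1, UI form@1, Schema change@1, API endpoint@1, Auth fix@1, Docs@1.
Load per day: day 1: 17, day 2: 10, day 3: 7, day 4: 5, day 5: 0, day 6: 0.
Peak is 17.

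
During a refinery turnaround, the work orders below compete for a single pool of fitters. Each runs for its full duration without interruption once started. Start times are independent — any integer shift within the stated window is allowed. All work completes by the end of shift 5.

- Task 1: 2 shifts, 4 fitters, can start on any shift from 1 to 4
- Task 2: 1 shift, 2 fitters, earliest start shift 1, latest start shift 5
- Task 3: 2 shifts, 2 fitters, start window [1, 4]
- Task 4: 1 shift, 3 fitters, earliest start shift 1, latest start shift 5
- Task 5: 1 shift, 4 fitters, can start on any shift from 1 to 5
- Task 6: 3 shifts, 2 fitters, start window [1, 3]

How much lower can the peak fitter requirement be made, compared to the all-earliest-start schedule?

Early-start peak: s1:17  s2:8  s3:2  s4:0  s5:0 ⇒ 17.
Leveled (Task 1@1, Task 2@1, Task 3@2, Task 4@4, Task 5@5, Task 6@3): s1:6  s2:6  s3:4  s4:5  s5:6 ⇒ 6.
Reduction 17 − 6 = 11.

11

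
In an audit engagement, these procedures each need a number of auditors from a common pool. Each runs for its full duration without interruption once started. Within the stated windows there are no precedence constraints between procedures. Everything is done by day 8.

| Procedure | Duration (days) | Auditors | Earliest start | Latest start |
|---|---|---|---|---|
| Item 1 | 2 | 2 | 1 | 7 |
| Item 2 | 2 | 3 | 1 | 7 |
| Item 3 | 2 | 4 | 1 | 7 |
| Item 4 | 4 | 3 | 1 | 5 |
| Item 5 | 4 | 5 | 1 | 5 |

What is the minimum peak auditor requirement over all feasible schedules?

7

Early-start (Item 1@1, Item 2@1, Item 3@1, Item 4@1, Item 5@1) gives peak 17: d1:17  d2:17  d3:8  d4:8  d5:0  d6:0  d7:0  d8:0.
Shift Item 2→5, Item 3→7, Item 4→5.
Schedule Item 1@1, Item 2@5, Item 3@7, Item 4@5, Item 5@1: d1:7  d2:7  d3:5  d4:5  d5:6  d6:6  d7:7  d8:7 — peak 7.
Total auditor-days = 50 over 8 days ⇒ peak ≥ ⌈50/8⌉ = 7, so 7 is optimal.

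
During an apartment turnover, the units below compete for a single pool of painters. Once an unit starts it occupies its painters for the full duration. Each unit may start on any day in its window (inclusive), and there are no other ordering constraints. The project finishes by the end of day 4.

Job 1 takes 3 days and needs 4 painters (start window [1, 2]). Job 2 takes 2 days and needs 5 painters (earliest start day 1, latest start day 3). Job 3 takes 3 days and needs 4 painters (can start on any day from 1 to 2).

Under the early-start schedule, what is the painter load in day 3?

At early start, day 3 has: Job 1, Job 3.
Demand: 4 + 4 = 8.

8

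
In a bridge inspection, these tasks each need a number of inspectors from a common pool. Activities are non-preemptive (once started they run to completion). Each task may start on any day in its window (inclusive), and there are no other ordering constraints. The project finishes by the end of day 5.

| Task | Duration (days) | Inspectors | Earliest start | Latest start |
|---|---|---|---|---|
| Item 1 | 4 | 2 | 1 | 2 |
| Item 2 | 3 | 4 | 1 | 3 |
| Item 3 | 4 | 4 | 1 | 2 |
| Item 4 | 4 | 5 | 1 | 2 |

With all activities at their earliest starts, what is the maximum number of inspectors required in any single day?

15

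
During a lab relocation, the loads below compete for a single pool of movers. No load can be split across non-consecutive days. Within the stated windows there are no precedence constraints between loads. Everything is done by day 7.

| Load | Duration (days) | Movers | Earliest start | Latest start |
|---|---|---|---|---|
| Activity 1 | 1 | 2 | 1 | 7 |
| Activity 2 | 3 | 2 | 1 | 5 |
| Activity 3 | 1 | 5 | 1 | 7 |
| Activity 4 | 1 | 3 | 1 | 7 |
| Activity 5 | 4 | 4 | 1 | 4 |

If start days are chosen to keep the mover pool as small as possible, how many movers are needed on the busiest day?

Early-start (Activity 1@1, Activity 2@1, Activity 3@1, Activity 4@1, Activity 5@1) gives peak 16: d1:16  d2:6  d3:6  d4:4  d5:0  d6:0  d7:0.
Shift Activity 3→6, Activity 4→7, Activity 5→2.
Schedule Activity 1@1, Activity 2@1, Activity 3@6, Activity 4@7, Activity 5@2: d1:4  d2:6  d3:6  d4:4  d5:4  d6:5  d7:3 — peak 6.

6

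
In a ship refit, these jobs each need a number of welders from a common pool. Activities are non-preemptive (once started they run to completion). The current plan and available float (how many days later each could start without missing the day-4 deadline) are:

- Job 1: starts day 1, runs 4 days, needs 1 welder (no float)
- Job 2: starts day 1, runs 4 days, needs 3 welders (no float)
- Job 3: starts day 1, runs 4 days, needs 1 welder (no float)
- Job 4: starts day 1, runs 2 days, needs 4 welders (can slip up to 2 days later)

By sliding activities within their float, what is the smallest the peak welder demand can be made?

9

Schedule Job 1@1, Job 2@1, Job 3@1, Job 4@1: d1:9  d2:9  d3:5  d4:5 — peak 9.
No arrangement of the 3 feasible schedules does better.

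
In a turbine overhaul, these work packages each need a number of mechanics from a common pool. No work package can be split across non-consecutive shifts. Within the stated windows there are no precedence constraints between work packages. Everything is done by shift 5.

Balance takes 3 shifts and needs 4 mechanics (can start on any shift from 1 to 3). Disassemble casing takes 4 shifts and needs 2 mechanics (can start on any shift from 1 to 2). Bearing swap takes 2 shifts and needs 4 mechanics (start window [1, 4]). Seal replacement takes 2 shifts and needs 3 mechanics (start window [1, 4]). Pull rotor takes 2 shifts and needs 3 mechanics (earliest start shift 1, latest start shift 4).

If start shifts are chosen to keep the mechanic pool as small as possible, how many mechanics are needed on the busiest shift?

9

Early-start (Balance@1, Disassemble casing@1, Bearing swap@1, Seal replacement@1, Pull rotor@1) gives peak 16: s1:16  s2:16  s3:6  s4:2  s5:0.
Shift Bearing swap→4, Pull rotor→3.
Schedule Balance@1, Disassemble casing@1, Bearing swap@4, Seal replacement@1, Pull rotor@3: s1:9  s2:9  s3:9  s4:9  s5:4 — peak 9.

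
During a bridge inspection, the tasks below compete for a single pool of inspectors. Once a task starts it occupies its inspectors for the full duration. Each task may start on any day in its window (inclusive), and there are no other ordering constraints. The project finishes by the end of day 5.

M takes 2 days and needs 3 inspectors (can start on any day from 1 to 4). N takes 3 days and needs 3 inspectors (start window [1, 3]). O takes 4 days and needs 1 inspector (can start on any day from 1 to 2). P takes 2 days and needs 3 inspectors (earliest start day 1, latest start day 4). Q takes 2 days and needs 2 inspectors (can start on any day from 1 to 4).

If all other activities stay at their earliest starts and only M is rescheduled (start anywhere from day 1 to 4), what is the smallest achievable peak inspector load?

M@1: d1:12  d2:12  d3:4  d4:1  d5:0 → peak 12
M@2: d1:9  d2:12  d3:7  d4:1  d5:0 → peak 12
M@3: d1:9  d2:9  d3:7  d4:4  d5:0 → peak 9
M@4: d1:9  d2:9  d3:4  d4:4  d5:3 → peak 9
Best is M@3, peak 9.

9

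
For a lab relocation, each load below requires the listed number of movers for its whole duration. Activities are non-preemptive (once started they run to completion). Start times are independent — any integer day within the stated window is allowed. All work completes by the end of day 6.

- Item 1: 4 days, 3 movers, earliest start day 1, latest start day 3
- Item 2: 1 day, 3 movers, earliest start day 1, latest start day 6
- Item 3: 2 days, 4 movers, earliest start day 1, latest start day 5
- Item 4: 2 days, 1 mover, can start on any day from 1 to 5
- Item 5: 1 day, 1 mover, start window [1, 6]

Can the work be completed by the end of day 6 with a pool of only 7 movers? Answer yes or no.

yes

Schedule Item 1@1, Item 2@1, Item 3@5, Item 4@2, Item 5@2: d1:6  d2:5  d3:4  d4:3  d5:4  d6:4 — peak 6 ≤ 7.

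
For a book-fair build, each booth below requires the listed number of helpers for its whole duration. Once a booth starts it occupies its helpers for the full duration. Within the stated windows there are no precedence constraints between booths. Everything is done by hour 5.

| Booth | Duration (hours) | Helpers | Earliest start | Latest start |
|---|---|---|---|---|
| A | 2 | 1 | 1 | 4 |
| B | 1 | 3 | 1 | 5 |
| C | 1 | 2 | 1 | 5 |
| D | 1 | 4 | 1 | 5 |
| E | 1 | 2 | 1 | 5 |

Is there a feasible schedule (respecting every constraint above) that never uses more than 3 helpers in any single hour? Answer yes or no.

no

The minimum achievable peak is 4; 3 < 4, so no feasible schedule stays within the cap.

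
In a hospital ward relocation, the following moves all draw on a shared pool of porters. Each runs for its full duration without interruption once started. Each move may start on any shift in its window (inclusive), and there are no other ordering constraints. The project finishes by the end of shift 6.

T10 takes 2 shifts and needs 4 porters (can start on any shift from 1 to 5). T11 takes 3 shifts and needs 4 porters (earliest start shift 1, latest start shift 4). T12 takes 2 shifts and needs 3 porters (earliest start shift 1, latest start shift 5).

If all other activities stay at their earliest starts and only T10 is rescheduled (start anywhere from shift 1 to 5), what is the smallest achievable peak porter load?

7

T10@1: s1:11  s2:11  s3:4  s4:0  s5:0  s6:0 → peak 11
T10@2: s1:7  s2:11  s3:8  s4:0  s5:0  s6:0 → peak 11
T10@3: s1:7  s2:7  s3:8  s4:4  s5:0  s6:0 → peak 8
T10@4: s1:7  s2:7  s3:4  s4:4  s5:4  s6:0 → peak 7
T10@5: s1:7  s2:7  s3:4  s4:0  s5:4  s6:4 → peak 7
Best is T10@4, peak 7.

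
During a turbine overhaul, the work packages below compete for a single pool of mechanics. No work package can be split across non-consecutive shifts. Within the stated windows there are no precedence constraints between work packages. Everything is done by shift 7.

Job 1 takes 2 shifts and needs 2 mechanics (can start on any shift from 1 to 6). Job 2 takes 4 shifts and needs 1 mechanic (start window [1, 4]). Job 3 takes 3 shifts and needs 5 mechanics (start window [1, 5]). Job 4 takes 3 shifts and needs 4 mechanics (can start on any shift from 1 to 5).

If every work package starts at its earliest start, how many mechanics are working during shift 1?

12

At early start, shift 1 has: Job 1, Job 2, Job 3, Job 4.
Demand: 2 + 1 + 5 + 4 = 12.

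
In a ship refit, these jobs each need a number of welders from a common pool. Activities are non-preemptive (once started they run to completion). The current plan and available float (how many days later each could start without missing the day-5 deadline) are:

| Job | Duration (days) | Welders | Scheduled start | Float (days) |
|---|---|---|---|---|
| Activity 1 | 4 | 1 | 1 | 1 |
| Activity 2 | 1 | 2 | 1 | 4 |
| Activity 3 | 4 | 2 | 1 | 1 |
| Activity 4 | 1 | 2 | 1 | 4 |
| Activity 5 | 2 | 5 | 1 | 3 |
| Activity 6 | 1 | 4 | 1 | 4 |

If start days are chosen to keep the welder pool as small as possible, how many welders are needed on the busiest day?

8

Early-start (Activity 1@1, Activity 2@1, Activity 3@1, Activity 4@1, Activity 5@1, Activity 6@1) gives peak 16: d1:16  d2:8  d3:3  d4:3  d5:0.
Shift Activity 5→2, Activity 6→4.
Schedule Activity 1@1, Activity 2@1, Activity 3@1, Activity 4@1, Activity 5@2, Activity 6@4: d1:7  d2:8  d3:8  d4:7  d5:0 — peak 8.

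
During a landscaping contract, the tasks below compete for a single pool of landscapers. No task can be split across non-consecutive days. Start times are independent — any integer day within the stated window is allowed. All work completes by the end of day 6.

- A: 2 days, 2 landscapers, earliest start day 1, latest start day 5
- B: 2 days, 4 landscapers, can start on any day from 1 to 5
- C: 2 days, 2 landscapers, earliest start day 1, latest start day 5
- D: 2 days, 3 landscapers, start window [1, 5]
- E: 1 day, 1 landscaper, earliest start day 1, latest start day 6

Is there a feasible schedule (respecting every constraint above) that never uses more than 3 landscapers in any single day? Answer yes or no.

no

Total landscaper-days = 23; over 6 days the average is 23/6 > 3, so some day must exceed 3.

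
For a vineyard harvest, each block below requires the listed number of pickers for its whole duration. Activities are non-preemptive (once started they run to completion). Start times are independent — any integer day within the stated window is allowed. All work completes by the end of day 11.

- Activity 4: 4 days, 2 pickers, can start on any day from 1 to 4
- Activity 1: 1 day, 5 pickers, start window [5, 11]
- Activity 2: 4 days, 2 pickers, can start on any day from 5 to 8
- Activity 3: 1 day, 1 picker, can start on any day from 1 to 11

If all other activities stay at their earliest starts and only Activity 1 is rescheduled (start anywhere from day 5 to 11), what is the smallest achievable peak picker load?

5

Activity 1@5: d1:3  d2:2  d3:2  d4:2  d5:7  d6:2  d7:2  d8:2  d9:0  d10:0  d11:0 → peak 7
Activity 1@6: d1:3  d2:2  d3:2  d4:2  d5:2  d6:7  d7:2  d8:2  d9:0  d10:0  d11:0 → peak 7
Activity 1@7: d1:3  d2:2  d3:2  d4:2  d5:2  d6:2  d7:7  d8:2  d9:0  d10:0  d11:0 → peak 7
Activity 1@8: d1:3  d2:2  d3:2  d4:2  d5:2  d6:2  d7:2  d8:7  d9:0  d10:0  d11:0 → peak 7
Activity 1@9: d1:3  d2:2  d3:2  d4:2  d5:2  d6:2  d7:2  d8:2  d9:5  d10:0  d11:0 → peak 5
Activity 1@10: d1:3  d2:2  d3:2  d4:2  d5:2  d6:2  d7:2  d8:2  d9:0  d10:5  d11:0 → peak 5
Activity 1@11: d1:3  d2:2  d3:2  d4:2  d5:2  d6:2  d7:2  d8:2  d9:0  d10:0  d11:5 → peak 5
Best is Activity 1@9, peak 5.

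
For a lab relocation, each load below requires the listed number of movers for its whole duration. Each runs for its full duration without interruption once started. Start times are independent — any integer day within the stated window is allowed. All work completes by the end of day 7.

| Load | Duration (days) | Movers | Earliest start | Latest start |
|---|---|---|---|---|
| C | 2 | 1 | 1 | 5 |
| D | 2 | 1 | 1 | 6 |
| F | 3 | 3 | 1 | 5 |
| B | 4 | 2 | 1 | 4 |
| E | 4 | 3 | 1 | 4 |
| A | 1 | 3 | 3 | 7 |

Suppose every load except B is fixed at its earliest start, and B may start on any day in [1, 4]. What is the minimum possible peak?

B@1: d1:10  d2:10  d3:11  d4:5  d5:0  d6:0  d7:0 → peak 11
B@2: d1:8  d2:10  d3:11  d4:5  d5:2  d6:0  d7:0 → peak 11
B@3: d1:8  d2:8  d3:11  d4:5  d5:2  d6:2  d7:0 → peak 11
B@4: d1:8  d2:8  d3:9  d4:5  d5:2  d6:2  d7:2 → peak 9
Best is B@4, peak 9.

9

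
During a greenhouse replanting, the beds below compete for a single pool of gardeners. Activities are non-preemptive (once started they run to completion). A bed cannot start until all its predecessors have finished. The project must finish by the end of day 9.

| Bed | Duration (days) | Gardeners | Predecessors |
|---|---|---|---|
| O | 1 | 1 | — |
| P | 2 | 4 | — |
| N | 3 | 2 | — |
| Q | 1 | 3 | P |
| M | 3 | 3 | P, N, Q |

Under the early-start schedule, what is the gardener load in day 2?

At early start, day 2 has: P, N.
Demand: 4 + 2 = 6.

6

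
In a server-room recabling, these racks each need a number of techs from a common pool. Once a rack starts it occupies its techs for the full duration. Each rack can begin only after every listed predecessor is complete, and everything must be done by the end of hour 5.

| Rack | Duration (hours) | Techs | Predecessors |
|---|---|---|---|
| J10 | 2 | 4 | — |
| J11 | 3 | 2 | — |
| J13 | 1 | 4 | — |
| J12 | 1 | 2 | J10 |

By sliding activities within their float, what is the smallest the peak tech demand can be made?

Early-start (J10@1, J11@1, J13@1, J12@3) gives peak 10: h1:10  h2:6  h3:4  h4:0  h5:0.
Shift J13→3, J12→4.
Schedule J10@1, J11@1, J13@3, J12@4: h1:6  h2:6  h3:6  h4:2  h5:0 — peak 6.

6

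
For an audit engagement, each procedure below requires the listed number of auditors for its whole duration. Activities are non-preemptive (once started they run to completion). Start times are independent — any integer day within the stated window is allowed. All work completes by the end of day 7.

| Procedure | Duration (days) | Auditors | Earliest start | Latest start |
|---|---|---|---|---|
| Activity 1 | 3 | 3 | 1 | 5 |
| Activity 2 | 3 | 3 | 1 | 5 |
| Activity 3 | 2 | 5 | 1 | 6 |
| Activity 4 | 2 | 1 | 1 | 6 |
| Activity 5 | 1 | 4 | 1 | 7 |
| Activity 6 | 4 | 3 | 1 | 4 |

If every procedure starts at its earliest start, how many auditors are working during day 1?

19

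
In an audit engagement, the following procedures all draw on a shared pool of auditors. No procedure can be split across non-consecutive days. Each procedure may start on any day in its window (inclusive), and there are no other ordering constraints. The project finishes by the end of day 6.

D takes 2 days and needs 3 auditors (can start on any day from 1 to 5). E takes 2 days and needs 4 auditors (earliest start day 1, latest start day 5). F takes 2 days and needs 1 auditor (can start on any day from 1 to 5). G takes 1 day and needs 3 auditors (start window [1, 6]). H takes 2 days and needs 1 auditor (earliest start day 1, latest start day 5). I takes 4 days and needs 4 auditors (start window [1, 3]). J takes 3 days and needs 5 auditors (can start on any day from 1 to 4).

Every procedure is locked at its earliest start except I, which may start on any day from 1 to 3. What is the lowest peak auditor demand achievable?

17

I@1: d1:21  d2:18  d3:9  d4:4  d5:0  d6:0 → peak 21
I@2: d1:17  d2:18  d3:9  d4:4  d5:4  d6:0 → peak 18
I@3: d1:17  d2:14  d3:9  d4:4  d5:4  d6:4 → peak 17
Best is I@3, peak 17.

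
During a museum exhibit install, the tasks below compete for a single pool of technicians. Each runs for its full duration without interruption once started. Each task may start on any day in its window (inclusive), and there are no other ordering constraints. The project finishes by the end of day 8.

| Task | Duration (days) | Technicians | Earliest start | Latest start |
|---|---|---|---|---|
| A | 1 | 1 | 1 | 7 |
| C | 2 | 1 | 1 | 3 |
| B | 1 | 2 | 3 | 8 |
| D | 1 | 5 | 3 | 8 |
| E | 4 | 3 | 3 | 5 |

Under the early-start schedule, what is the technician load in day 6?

3

At early start, day 6 has: E.
Demand: 3 = 3.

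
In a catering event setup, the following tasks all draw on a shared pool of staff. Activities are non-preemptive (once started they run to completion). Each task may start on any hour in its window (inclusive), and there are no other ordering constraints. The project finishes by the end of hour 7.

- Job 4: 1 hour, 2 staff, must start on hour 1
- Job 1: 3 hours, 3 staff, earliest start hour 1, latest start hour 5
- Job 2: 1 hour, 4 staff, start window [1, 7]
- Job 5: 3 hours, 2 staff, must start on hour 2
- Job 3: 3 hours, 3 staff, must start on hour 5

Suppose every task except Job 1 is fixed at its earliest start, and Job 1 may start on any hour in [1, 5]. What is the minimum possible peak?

Job 1@1: h1:9  h2:5  h3:5  h4:2  h5:3  h6:3  h7:3 → peak 9
Job 1@2: h1:6  h2:5  h3:5  h4:5  h5:3  h6:3  h7:3 → peak 6
Job 1@3: h1:6  h2:2  h3:5  h4:5  h5:6  h6:3  h7:3 → peak 6
Job 1@4: h1:6  h2:2  h3:2  h4:5  h5:6  h6:6  h7:3 → peak 6
Job 1@5: h1:6  h2:2  h3:2  h4:2  h5:6  h6:6  h7:6 → peak 6
Best is Job 1@2, peak 6.

6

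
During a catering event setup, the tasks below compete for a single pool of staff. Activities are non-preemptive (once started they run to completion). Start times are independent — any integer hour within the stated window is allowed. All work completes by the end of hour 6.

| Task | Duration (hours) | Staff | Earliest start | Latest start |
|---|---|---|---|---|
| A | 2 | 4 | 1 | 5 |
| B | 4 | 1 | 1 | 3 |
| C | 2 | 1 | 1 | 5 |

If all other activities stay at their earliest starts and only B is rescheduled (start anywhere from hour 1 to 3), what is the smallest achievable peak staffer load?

5

B@1: h1:6  h2:6  h3:1  h4:1  h5:0  h6:0 → peak 6
B@2: h1:5  h2:6  h3:1  h4:1  h5:1  h6:0 → peak 6
B@3: h1:5  h2:5  h3:1  h4:1  h5:1  h6:1 → peak 5
Best is B@3, peak 5.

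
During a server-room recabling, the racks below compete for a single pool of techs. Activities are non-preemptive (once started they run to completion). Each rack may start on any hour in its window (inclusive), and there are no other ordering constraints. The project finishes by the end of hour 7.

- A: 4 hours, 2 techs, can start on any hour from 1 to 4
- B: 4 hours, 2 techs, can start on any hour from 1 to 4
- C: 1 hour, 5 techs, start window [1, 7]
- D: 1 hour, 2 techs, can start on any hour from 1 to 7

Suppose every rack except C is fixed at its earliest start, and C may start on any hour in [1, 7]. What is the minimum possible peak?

C@1: h1:11  h2:4  h3:4  h4:4  h5:0  h6:0  h7:0 → peak 11
C@2: h1:6  h2:9  h3:4  h4:4  h5:0  h6:0  h7:0 → peak 9
C@3: h1:6  h2:4  h3:9  h4:4  h5:0  h6:0  h7:0 → peak 9
C@4: h1:6  h2:4  h3:4  h4:9  h5:0  h6:0  h7:0 → peak 9
C@5: h1:6  h2:4  h3:4  h4:4  h5:5  h6:0  h7:0 → peak 6
C@6: h1:6  h2:4  h3:4  h4:4  h5:0  h6:5  h7:0 → peak 6
C@7: h1:6  h2:4  h3:4  h4:4  h5:0  h6:0  h7:5 → peak 6
Best is C@5, peak 6.

6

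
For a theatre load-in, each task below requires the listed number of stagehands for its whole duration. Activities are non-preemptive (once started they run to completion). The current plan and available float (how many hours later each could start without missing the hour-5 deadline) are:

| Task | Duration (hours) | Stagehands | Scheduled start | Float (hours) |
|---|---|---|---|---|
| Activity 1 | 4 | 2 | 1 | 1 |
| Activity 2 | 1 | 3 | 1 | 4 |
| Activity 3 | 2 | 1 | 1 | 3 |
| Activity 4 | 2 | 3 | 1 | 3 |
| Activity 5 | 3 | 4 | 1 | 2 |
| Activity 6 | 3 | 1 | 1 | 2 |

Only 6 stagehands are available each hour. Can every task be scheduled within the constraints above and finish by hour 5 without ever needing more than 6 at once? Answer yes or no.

Total stagehand-hours = 34; over 5 hours the average is 34/5 > 6, so some hour must exceed 6.

no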